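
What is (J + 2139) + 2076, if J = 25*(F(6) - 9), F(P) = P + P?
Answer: 4290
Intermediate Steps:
F(P) = 2*P
J = 75 (J = 25*(2*6 - 9) = 25*(12 - 9) = 25*3 = 75)
(J + 2139) + 2076 = (75 + 2139) + 2076 = 2214 + 2076 = 4290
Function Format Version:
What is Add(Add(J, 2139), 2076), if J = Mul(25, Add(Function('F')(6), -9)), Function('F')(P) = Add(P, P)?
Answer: 4290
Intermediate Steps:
Function('F')(P) = Mul(2, P)
J = 75 (J = Mul(25, Add(Mul(2, 6), -9)) = Mul(25, Add(12, -9)) = Mul(25, 3) = 75)
Add(Add(J, 2139), 2076) = Add(Add(75, 2139), 2076) = Add(2214, 2076) = 4290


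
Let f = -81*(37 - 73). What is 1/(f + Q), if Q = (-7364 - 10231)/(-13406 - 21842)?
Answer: 35248/102800763 ≈ 0.00034288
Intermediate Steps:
Q = 17595/35248 (Q = -17595/(-35248) = -17595*(-1/35248) = 17595/35248 ≈ 0.49918)
f = 2916 (f = -81*(-36) = 2916)
1/(f + Q) = 1/(2916 + 17595/35248) = 1/(102800763/35248) = 35248/102800763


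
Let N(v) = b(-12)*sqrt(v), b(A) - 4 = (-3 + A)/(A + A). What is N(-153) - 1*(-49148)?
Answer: 49148 + 111*I*sqrt(17)/8 ≈ 49148.0 + 57.208*I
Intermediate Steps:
b(A) = 4 + (-3 + A)/(2*A) (b(A) = 4 + (-3 + A)/(A + A) = 4 + (-3 + A)/((2*A)) = 4 + (-3 + A)*(1/(2*A)) = 4 + (-3 + A)/(2*A))
N(v) = 37*sqrt(v)/8 (N(v) = ((3/2)*(-1 + 3*(-12))/(-12))*sqrt(v) = ((3/2)*(-1/12)*(-1 - 36))*sqrt(v) = ((3/2)*(-1/12)*(-37))*sqrt(v) = 37*sqrt(v)/8)
N(-153) - 1*(-49148) = 37*sqrt(-153)/8 - 1*(-49148) = 37*(3*I*sqrt(17))/8 + 49148 = 111*I*sqrt(17)/8 + 49148 = 49148 + 111*I*sqrt(17)/8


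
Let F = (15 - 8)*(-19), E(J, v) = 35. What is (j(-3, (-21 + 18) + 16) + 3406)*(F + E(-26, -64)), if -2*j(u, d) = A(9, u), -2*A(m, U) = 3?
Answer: -667723/2 ≈ -3.3386e+5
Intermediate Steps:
A(m, U) = -3/2 (A(m, U) = -1/2*3 = -3/2)
j(u, d) = 3/4 (j(u, d) = -1/2*(-3/2) = 3/4)
F = -133 (F = 7*(-19) = -133)
(j(-3, (-21 + 18) + 16) + 3406)*(F + E(-26, -64)) = (3/4 + 3406)*(-133 + 35) = (13627/4)*(-98) = -667723/2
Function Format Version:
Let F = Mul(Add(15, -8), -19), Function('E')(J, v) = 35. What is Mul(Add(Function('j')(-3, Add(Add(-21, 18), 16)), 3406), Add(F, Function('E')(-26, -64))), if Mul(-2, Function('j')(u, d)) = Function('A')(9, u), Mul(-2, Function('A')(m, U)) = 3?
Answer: Rational(-667723, 2) ≈ -3.3386e+5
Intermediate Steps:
Function('A')(m, U) = Rational(-3, 2) (Function('A')(m, U) = Mul(Rational(-1, 2), 3) = Rational(-3, 2))
Function('j')(u, d) = Rational(3, 4) (Function('j')(u, d) = Mul(Rational(-1, 2), Rational(-3, 2)) = Rational(3, 4))
F = -133 (F = Mul(7, -19) = -133)
Mul(Add(Function('j')(-3, Add(Add(-21, 18), 16)), 3406), Add(F, Function('E')(-26, -64))) = Mul(Add(Rational(3, 4), 3406), Add(-133, 35)) = Mul(Rational(13627, 4), -98) = Rational(-667723, 2)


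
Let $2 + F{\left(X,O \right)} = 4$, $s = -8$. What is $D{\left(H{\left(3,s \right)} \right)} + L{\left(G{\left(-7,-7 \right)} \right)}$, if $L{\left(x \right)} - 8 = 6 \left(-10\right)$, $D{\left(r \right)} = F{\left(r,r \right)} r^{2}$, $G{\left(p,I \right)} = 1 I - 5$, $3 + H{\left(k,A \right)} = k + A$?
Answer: $76$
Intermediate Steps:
$F{\left(X,O \right)} = 2$ ($F{\left(X,O \right)} = -2 + 4 = 2$)
$H{\left(k,A \right)} = -3 + A + k$ ($H{\left(k,A \right)} = -3 + \left(k + A\right) = -3 + \left(A + k\right) = -3 + A + k$)
$G{\left(p,I \right)} = -5 + I$ ($G{\left(p,I \right)} = I - 5 = -5 + I$)
$D{\left(r \right)} = 2 r^{2}$
$L{\left(x \right)} = -52$ ($L{\left(x \right)} = 8 + 6 \left(-10\right) = 8 - 60 = -52$)
$D{\left(H{\left(3,s \right)} \right)} + L{\left(G{\left(-7,-7 \right)} \right)} = 2 \left(-3 - 8 + 3\right)^{2} - 52 = 2 \left(-8\right)^{2} - 52 = 2 \cdot 64 - 52 = 128 - 52 = 76$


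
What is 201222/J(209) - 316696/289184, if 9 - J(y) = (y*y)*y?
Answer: -23042260231/20625416210 ≈ -1.1172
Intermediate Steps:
J(y) = 9 - y**3 (J(y) = 9 - y*y*y = 9 - y**2*y = 9 - y**3)
201222/J(209) - 316696/289184 = 201222/(9 - 1*209**3) - 316696/289184 = 201222/(9 - 1*9129329) - 316696*1/289184 = 201222/(9 - 9129329) - 39587/36148 = 201222/(-9129320) - 39587/36148 = 201222*(-1/9129320) - 39587/36148 = -100611/4564660 - 39587/36148 = -23042260231/20625416210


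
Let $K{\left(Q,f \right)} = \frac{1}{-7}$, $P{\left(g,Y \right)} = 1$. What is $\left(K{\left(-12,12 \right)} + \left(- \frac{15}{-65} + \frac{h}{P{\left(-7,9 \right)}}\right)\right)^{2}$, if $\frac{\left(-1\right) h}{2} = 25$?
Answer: $\frac{20629764}{8281} \approx 2491.2$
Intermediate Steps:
$h = -50$ ($h = \left(-2\right) 25 = -50$)
$K{\left(Q,f \right)} = - \frac{1}{7}$
$\left(K{\left(-12,12 \right)} + \left(- \frac{15}{-65} + \frac{h}{P{\left(-7,9 \right)}}\right)\right)^{2} = \left(- \frac{1}{7} - \left(50 - \frac{3}{13}\right)\right)^{2} = \left(- \frac{1}{7} - \frac{647}{13}\right)^{2} = \left(- \frac{4542}{91}\right)^{2} = \frac{20629764}{8281}$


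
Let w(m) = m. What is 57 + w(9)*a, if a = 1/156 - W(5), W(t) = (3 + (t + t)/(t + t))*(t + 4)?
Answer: -13881/52 ≈ -266.94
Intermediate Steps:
W(t) = 16 + 4*t (W(t) = (3 + (2*t)/((2*t)))*(4 + t) = (3 + (2*t)*(1/(2*t)))*(4 + t) = (3 + 1)*(4 + t) = 4*(4 + t) = 16 + 4*t)
a = -5615/156 (a = 1/156 - (16 + 4*5) = 1/156 - (16 + 20) = 1/156 - 1*36 = 1/156 - 36 = -5615/156 ≈ -35.994)
57 + w(9)*a = 57 + 9*(-5615/156) = 57 - 16845/52 = -13881/52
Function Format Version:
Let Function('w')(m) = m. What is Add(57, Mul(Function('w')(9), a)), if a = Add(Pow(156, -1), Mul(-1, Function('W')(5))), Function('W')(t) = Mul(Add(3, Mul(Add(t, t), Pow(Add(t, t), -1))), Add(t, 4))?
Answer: Rational(-13881, 52) ≈ -266.94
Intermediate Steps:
Function('W')(t) = Add(16, Mul(4, t)) (Function('W')(t) = Mul(Add(3, Mul(Mul(2, t), Pow(Mul(2, t), -1))), Add(4, t)) = Mul(Add(3, Mul(Mul(2, t), Mul(Rational(1, 2), Pow(t, -1)))), Add(4, t)) = Mul(Add(3, 1), Add(4, t)) = Mul(4, Add(4, t)) = Add(16, Mul(4, t)))
a = Rational(-5615, 156) (a = Add(Pow(156, -1), Mul(-1, Add(16, Mul(4, 5)))) = Add(Rational(1, 156), Mul(-1, Add(16, 20))) = Add(Rational(1, 156), Mul(-1, 36)) = Add(Rational(1, 156), -36) = Rational(-5615, 156) ≈ -35.994)
Add(57, Mul(Function('w')(9), a)) = Add(57, Mul(9, Rational(-5615, 156))) = Add(57, Rational(-16845, 52)) = Rational(-13881, 52)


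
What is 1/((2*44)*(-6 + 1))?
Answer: -1/440 ≈ -0.0022727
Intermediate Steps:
1/((2*44)*(-6 + 1)) = 1/(88*(-5)) = 1/(-440) = -1/440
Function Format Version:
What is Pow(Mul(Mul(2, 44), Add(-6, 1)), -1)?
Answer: Rational(-1, 440) ≈ -0.0022727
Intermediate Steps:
Pow(Mul(Mul(2, 44), Add(-6, 1)), -1) = Pow(Mul(88, -5), -1) = Pow(-440, -1) = Rational(-1, 440)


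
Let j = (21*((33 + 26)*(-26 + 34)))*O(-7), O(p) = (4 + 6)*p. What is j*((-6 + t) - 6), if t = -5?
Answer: 11795280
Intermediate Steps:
O(p) = 10*p
j = -693840 (j = (21*((33 + 26)*(-26 + 34)))*(10*(-7)) = (21*(59*8))*(-70) = (21*472)*(-70) = 9912*(-70) = -693840)
j*((-6 + t) - 6) = -693840*((-6 - 5) - 6) = -693840*(-11 - 6) = -693840*(-17) = 11795280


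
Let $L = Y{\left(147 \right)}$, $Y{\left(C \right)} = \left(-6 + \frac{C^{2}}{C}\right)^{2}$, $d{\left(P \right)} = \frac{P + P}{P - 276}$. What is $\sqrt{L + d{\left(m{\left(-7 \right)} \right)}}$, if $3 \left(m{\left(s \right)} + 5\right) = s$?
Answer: $\frac{\sqrt{143640599}}{85} \approx 141.0$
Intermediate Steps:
$m{\left(s \right)} = -5 + \frac{s}{3}$
$d{\left(P \right)} = \frac{2 P}{-276 + P}$
$Y{\left(C \right)} = \left(-6 + C\right)^{2}$
$L = 19881$ ($L = \left(-6 + 147\right)^{2} = 141^{2} = 19881$)
$\sqrt{L + d{\left(m{\left(-7 \right)} \right)}} = \sqrt{19881 + \frac{2 \left(-5 + \frac{1}{3} \left(-7\right)\right)}{-276 + \left(-5 + \frac{1}{3} \left(-7\right)\right)}} = \sqrt{19881 + \frac{2 \left(-5 - \frac{7}{3}\right)}{-276 - \frac{22}{3}}} = \sqrt{19881 + 2 \left(- \frac{22}{3}\right) \frac{1}{-276 - \frac{22}{3}}} = \sqrt{19881 + 2 \left(- \frac{22}{3}\right) \frac{1}{- \frac{850}{3}}} = \sqrt{19881 + 2 \left(- \frac{22}{3}\right) \left(- \frac{3}{850}\right)} = \sqrt{19881 + \frac{22}{425}} = \sqrt{\frac{8449447}{425}} = \frac{\sqrt{143640599}}{85}$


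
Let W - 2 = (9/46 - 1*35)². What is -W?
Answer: -2567433/2116 ≈ -1213.3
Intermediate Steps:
W = 2567433/2116 (W = 2 + (9/46 - 1*35)² = 2 + (9*(1/46) - 35)² = 2 + (9/46 - 35)² = 2 + (-1601/46)² = 2 + 2563201/2116 = 2567433/2116 ≈ 1213.3)
-W = -1*2567433/2116 = -2567433/2116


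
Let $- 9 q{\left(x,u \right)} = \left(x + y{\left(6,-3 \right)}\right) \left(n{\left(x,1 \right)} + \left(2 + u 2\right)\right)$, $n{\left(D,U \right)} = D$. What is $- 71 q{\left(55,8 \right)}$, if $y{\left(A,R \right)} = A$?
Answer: $\frac{316163}{9} \approx 35129.0$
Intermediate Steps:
$q{\left(x,u \right)} = - \frac{\left(6 + x\right) \left(2 + x + 2 u\right)}{9}$ ($q{\left(x,u \right)} = - \frac{\left(x + 6\right) \left(x + \left(2 + u 2\right)\right)}{9} = - \frac{\left(6 + x\right) \left(x + \left(2 + 2 u\right)\right)}{9} = - \frac{\left(6 + x\right) \left(2 + x + 2 u\right)}{9}$)
$- 71 q{\left(55,8 \right)} = - 71 \left(- \frac{4}{3} - \frac{440}{9} - \frac{32}{3} - \frac{55^{2}}{9} - \frac{16}{9} \cdot 55\right) = - 71 \left(- \frac{4}{3} - \frac{440}{9} - \frac{32}{3} - \frac{3025}{9} - \frac{880}{9}\right) = \left(-71\right) \left(- \frac{4453}{9}\right) = \frac{316163}{9}$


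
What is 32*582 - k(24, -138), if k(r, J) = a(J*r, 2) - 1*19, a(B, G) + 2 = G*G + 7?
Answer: 18634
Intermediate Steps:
a(B, G) = 5 + G² (a(B, G) = -2 + (G*G + 7) = -2 + (G² + 7) = -2 + (7 + G²) = 5 + G²)
k(r, J) = -10 (k(r, J) = (5 + 2²) - 1*19 = (5 + 4) - 19 = 9 - 19 = -10)
32*582 - k(24, -138) = 32*582 - 1*(-10) = 18624 + 10 = 18634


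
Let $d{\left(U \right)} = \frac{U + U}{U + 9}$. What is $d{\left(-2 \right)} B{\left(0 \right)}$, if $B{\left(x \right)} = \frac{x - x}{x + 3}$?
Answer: $0$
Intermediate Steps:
$B{\left(x \right)} = 0$ ($B{\left(x \right)} = \frac{0}{3 + x} = 0$)
$d{\left(U \right)} = \frac{2 U}{9 + U}$
$d{\left(-2 \right)} B{\left(0 \right)} = 2 \left(-2\right) \frac{1}{9 - 2} \cdot 0 = 2 \left(-2\right) \frac{1}{7} \cdot 0 = \left(- \frac{4}{7}\right) 0 = 0$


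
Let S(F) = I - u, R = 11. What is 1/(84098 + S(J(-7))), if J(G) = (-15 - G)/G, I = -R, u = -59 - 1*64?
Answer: 1/84210 ≈ 1.1875e-5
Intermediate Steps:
u = -123 (u = -59 - 64 = -123)
I = -11 (I = -1*11 = -11)
J(G) = (-15 - G)/G
S(F) = 112 (S(F) = -11 - 1*(-123) = -11 + 123 = 112)
1/(84098 + S(J(-7))) = 1/(84098 + 112) = 1/84210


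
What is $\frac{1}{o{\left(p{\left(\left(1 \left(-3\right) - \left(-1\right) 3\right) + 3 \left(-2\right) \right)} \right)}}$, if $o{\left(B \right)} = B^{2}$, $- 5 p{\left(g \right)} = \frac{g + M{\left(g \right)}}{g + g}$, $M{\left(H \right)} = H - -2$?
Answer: $36$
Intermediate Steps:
$M{\left(H \right)} = 2 + H$ ($M{\left(H \right)} = H + 2 = 2 + H$)
$p{\left(g \right)} = - \frac{2 + 2 g}{10 g}$ ($p{\left(g \right)} = - \frac{\left(g + \left(2 + g\right)\right) \frac{1}{g + g}}{5} = - \frac{\left(2 + 2 g\right) \frac{1}{2 g}}{5} = - \frac{\frac{1}{2} \frac{1}{g} \left(2 + 2 g\right)}{5} = - \frac{2 + 2 g}{10 g}$)
$\frac{1}{o{\left(p{\left(\left(1 \left(-3\right) - \left(-1\right) 3\right) + 3 \left(-2\right) \right)} \right)}} = \frac{1}{\left(\frac{-1 - \left(\left(1 \left(-3\right) - \left(-1\right) 3\right) + 3 \left(-2\right)\right)}{5 \left(\left(1 \left(-3\right) - \left(-1\right) 3\right) + 3 \left(-2\right)\right)}\right)^{2}} = \frac{1}{\left(\frac{-1 - \left(\left(-3 - -3\right) - 6\right)}{5 \left(\left(-3 - -3\right) - 6\right)}\right)^{2}} = \frac{1}{\left(\frac{-1 - \left(\left(-3 + 3\right) - 6\right)}{5 \left(\left(-3 + 3\right) - 6\right)}\right)^{2}} = \frac{1}{\left(\frac{-1 - \left(0 - 6\right)}{5 \left(0 - 6\right)}\right)^{2}} = \frac{1}{\left(\frac{-1 - -6}{5 \left(-6\right)}\right)^{2}} = \frac{1}{\left(\frac{1}{5} \left(- \frac{1}{6}\right) \left(-1 + 6\right)\right)^{2}} = \frac{1}{\left(\frac{1}{5} \left(- \frac{1}{6}\right) 5\right)^{2}} = \frac{1}{\left(- \frac{1}{6}\right)^{2}} = \frac{1}{\frac{1}{36}} = 36$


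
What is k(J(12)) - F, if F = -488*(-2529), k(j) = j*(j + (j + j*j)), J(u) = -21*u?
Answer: -17110152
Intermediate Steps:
k(j) = j*(j² + 2*j) (k(j) = j*(j + (j + j²)) = j*(j² + 2*j))
F = 1234152
k(J(12)) - F = (-21*12)²*(2 - 21*12) - 1*1234152 = (-252)²*(2 - 252) - 1234152 = 63504*(-250) - 1234152 = -15876000 - 1234152 = -17110152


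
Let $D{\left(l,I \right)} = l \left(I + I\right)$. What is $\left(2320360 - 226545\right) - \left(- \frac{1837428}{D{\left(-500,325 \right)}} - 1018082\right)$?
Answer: $\frac{252841171893}{81250} \approx 3.1119 \cdot 10^{6}$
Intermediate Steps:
$D{\left(l,I \right)} = 2 I l$ ($D{\left(l,I \right)} = l 2 I = 2 I l$)
$\left(2320360 - 226545\right) - \left(- \frac{1837428}{D{\left(-500,325 \right)}} - 1018082\right) = \left(2320360 - 226545\right) - \left(- \frac{1837428}{2 \cdot 325 \left(-500\right)} - 1018082\right) = \left(2320360 - 226545\right) - \left(- \frac{1837428}{-325000} - 1018082\right) = 2093815 - \left(\left(-1837428\right) \left(- \frac{1}{325000}\right) - 1018082\right) = 2093815 - \left(\frac{459357}{81250} - 1018082\right) = 2093815 - - \frac{82718703143}{81250} = 2093815 + \frac{82718703143}{81250} = \frac{252841171893}{81250}$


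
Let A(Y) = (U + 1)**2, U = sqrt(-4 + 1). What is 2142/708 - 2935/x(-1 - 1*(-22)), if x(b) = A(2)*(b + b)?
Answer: (14994*sqrt(3) + 188159*I)/(4956*(I + sqrt(3))) ≈ 11.761 + 15.13*I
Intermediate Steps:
U = I*sqrt(3) (U = sqrt(-3) = I*sqrt(3) ≈ 1.732*I)
A(Y) = (1 + I*sqrt(3))**2 (A(Y) = (I*sqrt(3) + 1)**2 = (1 + I*sqrt(3))**2)
x(b) = 2*b*(1 + I*sqrt(3))**2 (x(b) = (1 + I*sqrt(3))**2*(b + b) = (1 + I*sqrt(3))**2*(2*b) = 2*b*(1 + I*sqrt(3))**2)
2142/708 - 2935/x(-1 - 1*(-22)) = 2142/708 - 2935*1/(4*(-1 - 1*(-22))*(-1 + I*sqrt(3))) = 2142*(1/708) - 2935*1/(4*(-1 + 22)*(-1 + I*sqrt(3))) = 357/118 - 2935*1/(84*(-1 + I*sqrt(3))) = 357/118 - 2935/(-84 + 84*I*sqrt(3))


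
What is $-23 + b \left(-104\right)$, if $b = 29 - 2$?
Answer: $-2831$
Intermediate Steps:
$b = 27$
$-23 + b \left(-104\right) = -23 + 27 \left(-104\right) = -23 - 2808 = -2831$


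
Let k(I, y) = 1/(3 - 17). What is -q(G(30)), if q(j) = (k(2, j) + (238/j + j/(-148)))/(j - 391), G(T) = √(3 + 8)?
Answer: 217557/158373320 + 96377167*√11/1742106520 ≈ 0.18486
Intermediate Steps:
G(T) = √11
k(I, y) = -1/14 (k(I, y) = 1/(-14) = -1/14)
q(j) = (-1/14 + 238/j - j/148)/(-391 + j) (q(j) = (-1/14 + (238/j + j/(-148)))/(j - 391) = (-1/14 + (238/j + j*(-1/148)))/(-391 + j) = (-1/14 + (238/j - j/148))/(-391 + j) = (-1/14 + 238/j - j/148)/(-391 + j))
-q(G(30)) = -(238 - √11/14 - (√11)²/148)/((√11)*(-391 + √11)) = -√11/11*(238 - √11/14 - 1/148*11)/(-391 + √11) = -√11/11*(238 - √11/14 - 11/148)/(-391 + √11) = -√11/11*(35213/148 - √11/14)/(-391 + √11) = -√11*(35213/148 - √11/14)/(11*(-391 + √11))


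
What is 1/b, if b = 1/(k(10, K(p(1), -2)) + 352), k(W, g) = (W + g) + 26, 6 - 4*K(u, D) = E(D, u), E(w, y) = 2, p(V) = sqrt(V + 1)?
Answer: 389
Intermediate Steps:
p(V) = sqrt(1 + V)
K(u, D) = 1 (K(u, D) = 3/2 - 1/4*2 = 3/2 - 1/2 = 1)
k(W, g) = 26 + W + g
b = 1/389 (b = 1/((26 + 10 + 1) + 352) = 1/(37 + 352) = 1/389 ≈ 0.0025707)
1/b = 1/(1/389) = 389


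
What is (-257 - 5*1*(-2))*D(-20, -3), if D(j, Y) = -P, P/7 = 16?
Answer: 27664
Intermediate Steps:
P = 112 (P = 7*16 = 112)
D(j, Y) = -112 (D(j, Y) = -1*112 = -112)
(-257 - 5*1*(-2))*D(-20, -3) = (-257 - 5*1*(-2))*(-112) = (-257 - 5*(-2))*(-112) = (-257 + 10)*(-112) = -247*(-112) = 27664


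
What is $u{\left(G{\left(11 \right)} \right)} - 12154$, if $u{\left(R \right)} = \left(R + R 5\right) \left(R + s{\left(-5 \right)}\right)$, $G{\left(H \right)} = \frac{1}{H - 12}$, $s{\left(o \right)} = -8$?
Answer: $-12100$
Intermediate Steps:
$G{\left(H \right)} = \frac{1}{-12 + H}$
$u{\left(R \right)} = 6 R \left(-8 + R\right)$ ($u{\left(R \right)} = \left(R + R 5\right) \left(R - 8\right) = \left(R + 5 R\right) \left(-8 + R\right) = 6 R \left(-8 + R\right)$)
$u{\left(G{\left(11 \right)} \right)} - 12154 = \frac{6 \left(-8 + \frac{1}{-12 + 11}\right)}{-12 + 11} - 12154 = \frac{6 \left(-8 + \frac{1}{-1}\right)}{-1} - 12154 = 6 \left(-1\right) \left(-8 - 1\right) - 12154 = 6 \left(-1\right) \left(-9\right) - 12154 = 54 - 12154 = -12100$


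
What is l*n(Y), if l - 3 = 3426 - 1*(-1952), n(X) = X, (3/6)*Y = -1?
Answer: -10762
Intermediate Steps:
Y = -2 (Y = 2*(-1) = -2)
l = 5381 (l = 3 + (3426 - 1*(-1952)) = 3 + (3426 + 1952) = 3 + 5378 = 5381)
l*n(Y) = 5381*(-2) = -10762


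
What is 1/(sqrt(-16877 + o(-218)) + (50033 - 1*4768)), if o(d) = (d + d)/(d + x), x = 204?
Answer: 316855/14342559496 - I*sqrt(825447)/14342559496 ≈ 2.2092e-5 - 6.3346e-8*I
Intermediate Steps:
o(d) = 2*d/(204 + d) (o(d) = (d + d)/(d + 204) = (2*d)/(204 + d) = 2*d/(204 + d))
1/(sqrt(-16877 + o(-218)) + (50033 - 1*4768)) = 1/(sqrt(-16877 + 2*(-218)/(204 - 218)) + (50033 - 1*4768)) = 1/(sqrt(-16877 + 2*(-218)/(-14)) + (50033 - 4768)) = 1/(sqrt(-16877 + 2*(-218)*(-1/14)) + 45265) = 1/(sqrt(-16877 + 218/7) + 45265) = 1/(sqrt(-117921/7) + 45265) = 1/(I*sqrt(825447)/7 + 45265) = 1/(45265 + I*sqrt(825447)/7)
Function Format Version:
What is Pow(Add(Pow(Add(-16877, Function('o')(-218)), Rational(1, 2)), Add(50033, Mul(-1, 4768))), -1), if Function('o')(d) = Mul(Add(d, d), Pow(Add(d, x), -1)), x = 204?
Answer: Add(Rational(316855, 14342559496), Mul(Rational(-1, 14342559496), I, Pow(825447, Rational(1, 2)))) ≈ Add(2.2092e-5, Mul(-6.3346e-8, I))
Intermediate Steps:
Function('o')(d) = Mul(2, d, Pow(Add(204, d), -1)) (Function('o')(d) = Mul(Add(d, d), Pow(Add(d, 204), -1)) = Mul(Mul(2, d), Pow(Add(204, d), -1)) = Mul(2, d, Pow(Add(204, d), -1)))
Pow(Add(Pow(Add(-16877, Function('o')(-218)), Rational(1, 2)), Add(50033, Mul(-1, 4768))), -1) = Pow(Add(Pow(Add(-16877, Mul(2, -218, Pow(Add(204, -218), -1))), Rational(1, 2)), Add(50033, Mul(-1, 4768))), -1) = Pow(Add(Pow(Add(-16877, Mul(2, -218, Pow(-14, -1))), Rational(1, 2)), Add(50033, -4768)), -1) = Pow(Add(Pow(Add(-16877, Mul(2, -218, Rational(-1, 14))), Rational(1, 2)), 45265), -1) = Pow(Add(Pow(Add(-16877, Rational(218, 7)), Rational(1, 2)), 45265), -1) = Pow(Add(Pow(Rational(-117921, 7), Rational(1, 2)), 45265), -1) = Pow(Add(Mul(Rational(1, 7), I, Pow(825447, Rational(1, 2))), 45265), -1) = Pow(Add(45265, Mul(Rational(1, 7), I, Pow(825447, Rational(1, 2)))), -1)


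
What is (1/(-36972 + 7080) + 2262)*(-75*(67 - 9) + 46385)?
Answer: 2842226075605/29892 ≈ 9.5083e+7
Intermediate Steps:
(1/(-36972 + 7080) + 2262)*(-75*(67 - 9) + 46385) = (1/(-29892) + 2262)*(-75*58 + 46385) = (-1/29892 + 2262)*(-4350 + 46385) = (67615703/29892)*42035 = 2842226075605/29892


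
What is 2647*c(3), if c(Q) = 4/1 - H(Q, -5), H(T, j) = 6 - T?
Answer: 2647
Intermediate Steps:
c(Q) = -2 + Q (c(Q) = 4/1 - (6 - Q) = 4*1 + (-6 + Q) = 4 + (-6 + Q) = -2 + Q)
2647*c(3) = 2647*(-2 + 3) = 2647*1 = 2647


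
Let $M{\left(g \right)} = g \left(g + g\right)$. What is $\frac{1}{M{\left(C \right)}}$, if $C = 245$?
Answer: $\frac{1}{120050} \approx 8.3299 \cdot 10^{-6}$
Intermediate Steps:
$M{\left(g \right)} = 2 g^{2}$ ($M{\left(g \right)} = g 2 g = 2 g^{2}$)
$\frac{1}{M{\left(C \right)}} = \frac{1}{2 \cdot 245^{2}} = \frac{1}{2 \cdot 60025} = \frac{1}{120050}$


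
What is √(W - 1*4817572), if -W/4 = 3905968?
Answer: 2*I*√5110361 ≈ 4521.2*I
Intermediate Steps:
W = -15623872 (W = -4*3905968 = -15623872)
√(W - 1*4817572) = √(-15623872 - 1*4817572) = √(-15623872 - 4817572) = √(-20441444) = 2*I*√5110361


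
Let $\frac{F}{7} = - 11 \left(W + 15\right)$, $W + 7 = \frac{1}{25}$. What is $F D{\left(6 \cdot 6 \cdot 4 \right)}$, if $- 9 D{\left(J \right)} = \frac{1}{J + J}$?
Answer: $\frac{5159}{21600} \approx 0.23884$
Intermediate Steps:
$W = - \frac{174}{25}$ ($W = -7 + \frac{1}{25} = - \frac{174}{25} \approx -6.96$)
$D{\left(J \right)} = - \frac{1}{18 J}$ ($D{\left(J \right)} = - \frac{1}{9 \left(J + J\right)} = - \frac{1}{9 \cdot 2 J} = - \frac{\frac{1}{2} \frac{1}{J}}{9} = - \frac{1}{18 J}$)
$F = - \frac{15477}{25}$ ($F = 7 \left(- 11 \left(- \frac{174}{25} + 15\right)\right) = 7 \left(\left(-11\right) \frac{201}{25}\right) = 7 \left(- \frac{2211}{25}\right) = - \frac{15477}{25} \approx -619.08$)
$F D{\left(6 \cdot 6 \cdot 4 \right)} = - \frac{15477 \left(- \frac{1}{18 \cdot 6 \cdot 6 \cdot 4}\right)}{25} = - \frac{15477 \left(- \frac{1}{18 \cdot 36 \cdot 4}\right)}{25} = - \frac{15477 \left(- \frac{1}{18 \cdot 144}\right)}{25} = - \frac{15477 \left(\left(- \frac{1}{18}\right) \frac{1}{144}\right)}{25} = \left(- \frac{15477}{25}\right) \left(- \frac{1}{2592}\right) = \frac{5159}{21600}$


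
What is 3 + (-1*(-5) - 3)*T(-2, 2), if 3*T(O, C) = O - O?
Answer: 3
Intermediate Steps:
T(O, C) = 0 (T(O, C) = (O - O)/3 = (⅓)*0 = 0)
3 + (-1*(-5) - 3)*T(-2, 2) = 3 + (-1*(-5) - 3)*0 = 3 + (5 - 3)*0 = 3 + 2*0 = 3 + 0 = 3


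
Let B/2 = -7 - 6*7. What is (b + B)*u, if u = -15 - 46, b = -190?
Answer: 17568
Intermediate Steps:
B = -98 (B = 2*(-7 - 6*7) = 2*(-7 - 42) = 2*(-49) = -98)
u = -61
(b + B)*u = (-190 - 98)*(-61) = -288*(-61) = 17568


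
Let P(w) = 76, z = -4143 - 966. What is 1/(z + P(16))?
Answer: -1/5033 ≈ -0.00019869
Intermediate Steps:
z = -5109
1/(z + P(16)) = 1/(-5109 + 76) = 1/(-5033) = -1/5033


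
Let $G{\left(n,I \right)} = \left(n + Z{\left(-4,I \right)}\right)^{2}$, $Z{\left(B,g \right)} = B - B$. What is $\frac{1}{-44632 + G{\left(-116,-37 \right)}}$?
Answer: $- \frac{1}{31176} \approx -3.2076 \cdot 10^{-5}$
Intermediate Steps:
$Z{\left(B,g \right)} = 0$
$G{\left(n,I \right)} = n^{2}$ ($G{\left(n,I \right)} = \left(n + 0\right)^{2} = n^{2}$)
$\frac{1}{-44632 + G{\left(-116,-37 \right)}} = \frac{1}{-44632 + \left(-116\right)^{2}} = \frac{1}{-44632 + 13456} = \frac{1}{-31176} = - \frac{1}{31176}$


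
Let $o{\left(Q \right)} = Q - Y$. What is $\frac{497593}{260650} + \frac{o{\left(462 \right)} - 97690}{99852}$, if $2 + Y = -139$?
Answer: $\frac{12189964843}{13013211900} \approx 0.93674$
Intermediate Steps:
$Y = -141$ ($Y = -2 - 139 = -141$)
$o{\left(Q \right)} = 141 + Q$ ($o{\left(Q \right)} = Q - -141 = Q + 141 = 141 + Q$)
$\frac{497593}{260650} + \frac{o{\left(462 \right)} - 97690}{99852} = \frac{497593}{260650} + \frac{\left(141 + 462\right) - 97690}{99852} = 497593 \cdot \frac{1}{260650} + \left(603 - 97690\right) \frac{1}{99852} = \frac{497593}{260650} - \frac{97087}{99852} = \frac{12189964843}{13013211900}$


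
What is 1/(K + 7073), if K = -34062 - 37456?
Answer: -1/64445 ≈ -1.5517e-5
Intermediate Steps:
K = -71518
1/(K + 7073) = 1/(-71518 + 7073) = 1/(-64445) = -1/64445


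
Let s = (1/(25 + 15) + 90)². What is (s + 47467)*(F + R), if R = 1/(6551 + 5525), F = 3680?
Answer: 3951327616746081/19321600 ≈ 2.0450e+8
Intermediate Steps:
R = 1/12076 ≈ 8.2809e-5
s = 12967201/1600 (s = (1/40 + 90)² = (3601/40)² = 12967201/1600 ≈ 8104.5)
(s + 47467)*(F + R) = (12967201/1600 + 47467)*(3680 + 1/12076) = (88914401/1600)*(44439681/12076) = 3951327616746081/19321600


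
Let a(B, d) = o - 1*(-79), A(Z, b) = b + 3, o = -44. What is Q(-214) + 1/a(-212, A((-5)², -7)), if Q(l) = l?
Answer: -7489/35 ≈ -213.97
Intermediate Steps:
A(Z, b) = 3 + b
a(B, d) = 35 (a(B, d) = -44 - 1*(-79) = -44 + 79 = 35)
Q(-214) + 1/a(-212, A((-5)², -7)) = -214 + 1/35 = -7489/35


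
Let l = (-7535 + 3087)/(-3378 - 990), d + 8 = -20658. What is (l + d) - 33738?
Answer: -14852014/273 ≈ -54403.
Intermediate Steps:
d = -20666 (d = -8 - 20658 = -20666)
l = 278/273 (l = -4448/(-4368) = -4448*(-1/4368) = 278/273 ≈ 1.0183)
(l + d) - 33738 = (278/273 - 20666) - 33738 = -5641540/273 - 33738 = -14852014/273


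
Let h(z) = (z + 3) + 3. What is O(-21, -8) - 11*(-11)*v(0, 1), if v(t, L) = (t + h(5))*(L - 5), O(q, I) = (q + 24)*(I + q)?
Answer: -5411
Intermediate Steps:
h(z) = 6 + z (h(z) = (3 + z) + 3 = 6 + z)
O(q, I) = (24 + q)*(I + q)
v(t, L) = (-5 + L)*(11 + t) (v(t, L) = (t + (6 + 5))*(L - 5) = (t + 11)*(-5 + L) = (11 + t)*(-5 + L) = (-5 + L)*(11 + t))
O(-21, -8) - 11*(-11)*v(0, 1) = ((-21)² + 24*(-8) + 24*(-21) - 8*(-21)) - 11*(-11)*(-55 - 5*0 + 11*1 + 1*0) = (441 - 192 - 504 + 168) - (-121)*(-55 + 0 + 11 + 0) = -87 - (-121)*(-44) = -87 - 1*5324 = -87 - 5324 = -5411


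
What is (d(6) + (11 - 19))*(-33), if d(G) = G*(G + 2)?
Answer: -1320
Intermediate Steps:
d(G) = G*(2 + G)
(d(6) + (11 - 19))*(-33) = (6*(2 + 6) + (11 - 19))*(-33) = (6*8 - 8)*(-33) = (48 - 8)*(-33) = 40*(-33) = -1320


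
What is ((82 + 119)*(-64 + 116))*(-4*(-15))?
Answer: 627120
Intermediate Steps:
((82 + 119)*(-64 + 116))*(-4*(-15)) = (201*52)*60 = 10452*60 = 627120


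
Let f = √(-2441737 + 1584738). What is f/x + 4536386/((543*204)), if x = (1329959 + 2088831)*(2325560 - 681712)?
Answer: 2268193/55386 + 13*I*√5071/5619971103920 ≈ 40.952 + 1.6472e-10*I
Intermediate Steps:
f = 13*I*√5071 (f = √(-856999) = 13*I*√5071 ≈ 925.74*I)
x = 5619971103920 (x = 3418790*1643848 = 5619971103920)
f/x + 4536386/((543*204)) = (13*I*√5071)/5619971103920 + 4536386/((543*204)) = (13*I*√5071)*(1/5619971103920) + 4536386/110772 = 13*I*√5071/5619971103920 + 4536386*(1/110772) = 13*I*√5071/5619971103920 + 2268193/55386 = 2268193/55386 + 13*I*√5071/5619971103920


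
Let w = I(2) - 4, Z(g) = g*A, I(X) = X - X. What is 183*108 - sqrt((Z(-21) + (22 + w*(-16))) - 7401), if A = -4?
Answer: 19764 - I*sqrt(7231) ≈ 19764.0 - 85.035*I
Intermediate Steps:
I(X) = 0
Z(g) = -4*g (Z(g) = g*(-4) = -4*g)
w = -4 (w = 0 - 4 = -4)
183*108 - sqrt((Z(-21) + (22 + w*(-16))) - 7401) = 183*108 - sqrt((-4*(-21) + (22 - 4*(-16))) - 7401) = 19764 - sqrt((84 + (22 + 64)) - 7401) = 19764 - sqrt((84 + 86) - 7401) = 19764 - sqrt(170 - 7401) = 19764 - sqrt(-7231) = 19764 - I*sqrt(7231)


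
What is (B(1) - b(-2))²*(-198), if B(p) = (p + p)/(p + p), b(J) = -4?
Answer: -4950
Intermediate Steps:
B(p) = 1 (B(p) = (2*p)/((2*p)) = (2*p)*(1/(2*p)) = 1)
(B(1) - b(-2))²*(-198) = (1 - 1*(-4))²*(-198) = (1 + 4)²*(-198) = 5²*(-198) = 25*(-198) = -4950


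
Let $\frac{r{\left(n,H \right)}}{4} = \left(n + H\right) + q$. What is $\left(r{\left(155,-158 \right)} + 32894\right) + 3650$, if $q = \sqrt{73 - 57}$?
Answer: $36548$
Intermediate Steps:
$q = 4$ ($q = \sqrt{16} = 4$)
$r{\left(n,H \right)} = 16 + 4 H + 4 n$ ($r{\left(n,H \right)} = 4 \left(\left(n + H\right) + 4\right) = 4 \left(\left(H + n\right) + 4\right) = 4 \left(4 + H + n\right) = 16 + 4 H + 4 n$)
$\left(r{\left(155,-158 \right)} + 32894\right) + 3650 = \left(\left(16 + 4 \left(-158\right) + 4 \cdot 155\right) + 32894\right) + 3650 = \left(\left(16 - 632 + 620\right) + 32894\right) + 3650 = \left(4 + 32894\right) + 3650 = 32898 + 3650 = 36548$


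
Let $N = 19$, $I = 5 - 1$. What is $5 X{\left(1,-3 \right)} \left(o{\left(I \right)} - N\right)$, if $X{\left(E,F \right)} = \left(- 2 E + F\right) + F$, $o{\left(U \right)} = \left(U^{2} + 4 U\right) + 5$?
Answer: $-720$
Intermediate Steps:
$I = 4$ ($I = 5 - 1 = 4$)
$o{\left(U \right)} = 5 + U^{2} + 4 U$
$X{\left(E,F \right)} = - 2 E + 2 F$ ($X{\left(E,F \right)} = \left(F - 2 E\right) + F = - 2 E + 2 F$)
$5 X{\left(1,-3 \right)} \left(o{\left(I \right)} - N\right) = 5 \left(\left(-2\right) 1 + 2 \left(-3\right)\right) \left(\left(5 + 4^{2} + 4 \cdot 4\right) - 19\right) = 5 \left(-2 - 6\right) \left(\left(5 + 16 + 16\right) - 19\right) = 5 \left(-8\right) \left(37 - 19\right) = \left(-40\right) 18 = -720$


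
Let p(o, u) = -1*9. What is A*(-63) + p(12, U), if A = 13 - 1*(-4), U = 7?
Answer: -1080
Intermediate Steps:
A = 17 (A = 13 + 4 = 17)
p(o, u) = -9
A*(-63) + p(12, U) = 17*(-63) - 9 = -1071 - 9 = -1080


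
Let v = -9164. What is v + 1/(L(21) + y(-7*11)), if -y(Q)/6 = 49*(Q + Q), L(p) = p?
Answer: -415101707/45297 ≈ -9164.0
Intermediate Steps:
y(Q) = -588*Q (y(Q) = -294*(Q + Q) = -294*2*Q = -588*Q)
v + 1/(L(21) + y(-7*11)) = -9164 + 1/(21 - (-4116)*11) = -9164 + 1/(21 - 588*(-77)) = -9164 + 1/(21 + 45276) = -9164 + 1/45297 = -415101707/45297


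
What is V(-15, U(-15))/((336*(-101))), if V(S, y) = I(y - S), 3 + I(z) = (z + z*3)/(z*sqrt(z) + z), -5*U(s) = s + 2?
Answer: 269/2816688 - sqrt(110)/352086 ≈ 6.5714e-5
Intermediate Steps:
U(s) = -2/5 - s/5 (U(s) = -(s + 2)/5 = -(2 + s)/5 = -2/5 - s/5)
I(z) = -3 + 4*z/(z + z**(3/2)) (I(z) = -3 + (z + z*3)/(z*sqrt(z) + z) = -3 + (z + 3*z)/(z**(3/2) + z) = -3 + (4*z)/(z + z**(3/2)) = -3 + 4*z/(z + z**(3/2)))
V(S, y) = (y - S - 3*(y - S)**(3/2))/(y + (y - S)**(3/2) - S) (V(S, y) = ((y - S) - 3*(y - S)**(3/2))/((y - S) + (y - S)**(3/2)) = (y - S - 3*(y - S)**(3/2))/(y + (y - S)**(3/2) - S))
V(-15, U(-15))/((336*(-101))) = ((1 - 3*sqrt((-2/5 - 1/5*(-15)) - 1*(-15)))/(1 + sqrt((-2/5 - 1/5*(-15)) - 1*(-15))))/((336*(-101))) = ((1 - 3*sqrt((-2/5 + 3) + 15))/(1 + sqrt((-2/5 + 3) + 15)))/(-33936) = ((1 - 3*sqrt(13/5 + 15))/(1 + sqrt(13/5 + 15)))*(-1/33936) = ((1 - 6*sqrt(110)/5)/(1 + sqrt(88/5)))*(-1/33936) = ((1 - 6*sqrt(110)/5)/(1 + 2*sqrt(110)/5))*(-1/33936) = -(1 - 6*sqrt(110)/5)/(33936*(1 + 2*sqrt(110)/5))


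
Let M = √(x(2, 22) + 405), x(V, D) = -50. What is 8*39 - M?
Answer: 312 - √355 ≈ 293.16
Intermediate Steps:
M = √355 (M = √(-50 + 405) = √355 ≈ 18.841)
8*39 - M = 8*39 - √355 = 312 - √355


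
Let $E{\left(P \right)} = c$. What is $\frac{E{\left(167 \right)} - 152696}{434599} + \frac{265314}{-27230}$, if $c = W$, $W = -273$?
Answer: $- \frac{8533610354}{845295055} \approx -10.095$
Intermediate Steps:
$c = -273$
$E{\left(P \right)} = -273$
$\frac{E{\left(167 \right)} - 152696}{434599} + \frac{265314}{-27230} = \frac{-273 - 152696}{434599} + \frac{265314}{-27230} = \left(-152969\right) \frac{1}{434599} + 265314 \left(- \frac{1}{27230}\right) = - \frac{152969}{434599} - \frac{18951}{1945} = - \frac{8533610354}{845295055}$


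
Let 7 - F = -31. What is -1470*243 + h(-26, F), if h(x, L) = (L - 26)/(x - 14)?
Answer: -3572103/10 ≈ -3.5721e+5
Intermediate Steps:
F = 38 (F = 7 - 1*(-31) = 7 + 31 = 38)
h(x, L) = (-26 + L)/(-14 + x)
-1470*243 + h(-26, F) = -1470*243 + (-26 + 38)/(-14 - 26) = -357210 + 12/(-40) = -357210 - 1/40*12 = -357210 - 3/10 = -3572103/10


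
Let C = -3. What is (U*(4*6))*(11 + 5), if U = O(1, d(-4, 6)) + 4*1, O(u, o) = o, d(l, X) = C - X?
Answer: -1920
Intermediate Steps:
d(l, X) = -3 - X
U = -5 (U = (-3 - 1*6) + 4*1 = (-3 - 6) + 4 = -9 + 4 = -5)
(U*(4*6))*(11 + 5) = (-20*6)*(11 + 5) = -5*24*16 = -120*16 = -1920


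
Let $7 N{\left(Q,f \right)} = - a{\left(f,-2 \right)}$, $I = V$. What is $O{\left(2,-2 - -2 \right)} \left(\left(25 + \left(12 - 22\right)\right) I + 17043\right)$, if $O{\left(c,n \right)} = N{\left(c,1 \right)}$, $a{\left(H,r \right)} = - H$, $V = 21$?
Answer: $\frac{17358}{7} \approx 2479.7$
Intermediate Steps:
$I = 21$
$N{\left(Q,f \right)} = \frac{f}{7}$ ($N{\left(Q,f \right)} = \frac{\left(-1\right) \left(- f\right)}{7} = \frac{f}{7}$)
$O{\left(c,n \right)} = \frac{1}{7}$ ($O{\left(c,n \right)} = \frac{1}{7} \cdot 1 = \frac{1}{7}$)
$O{\left(2,-2 - -2 \right)} \left(\left(25 + \left(12 - 22\right)\right) I + 17043\right) = \frac{\left(25 + \left(12 - 22\right)\right) 21 + 17043}{7} = \frac{\left(25 - 10\right) 21 + 17043}{7} = \frac{15 \cdot 21 + 17043}{7} = \frac{315 + 17043}{7} = \frac{1}{7} \cdot 17358 = \frac{17358}{7}$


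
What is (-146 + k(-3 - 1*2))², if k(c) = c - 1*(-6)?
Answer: 21025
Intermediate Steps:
k(c) = 6 + c (k(c) = c + 6 = 6 + c)
(-146 + k(-3 - 1*2))² = (-146 + (6 + (-3 - 1*2)))² = (-146 + (6 + (-3 - 2)))² = (-146 + (6 - 5))² = (-146 + 1)² = (-145)² = 21025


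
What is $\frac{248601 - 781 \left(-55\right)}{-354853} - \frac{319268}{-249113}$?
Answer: $\frac{40662817776}{88398495389} \approx 0.45999$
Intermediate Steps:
$\frac{248601 - 781 \left(-55\right)}{-354853} - \frac{319268}{-249113} = \left(248601 - -42955\right) \left(- \frac{1}{354853}\right) - - \frac{319268}{249113} = \left(248601 + 42955\right) \left(- \frac{1}{354853}\right) + \frac{319268}{249113} = 291556 \left(- \frac{1}{354853}\right) + \frac{319268}{249113} = - \frac{291556}{354853} + \frac{319268}{249113} = \frac{40662817776}{88398495389}$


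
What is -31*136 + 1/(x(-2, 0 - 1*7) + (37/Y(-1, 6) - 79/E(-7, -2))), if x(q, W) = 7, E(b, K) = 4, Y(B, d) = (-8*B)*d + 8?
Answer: -2854288/677 ≈ -4216.1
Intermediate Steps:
Y(B, d) = 8 - 8*B*d (Y(B, d) = -8*B*d + 8 = 8 - 8*B*d)
-31*136 + 1/(x(-2, 0 - 1*7) + (37/Y(-1, 6) - 79/E(-7, -2))) = -31*136 + 1/(7 + (37/(8 - 8*(-1)*6) - 79/4)) = -4216 + 1/(7 + (37/(8 + 48) - 79*¼)) = -4216 + 1/(7 + (37/56 - 79/4)) = -4216 + 1/(7 - 1069/56) = -4216 + 1/(-677/56) = -4216 - 56/677 = -2854288/677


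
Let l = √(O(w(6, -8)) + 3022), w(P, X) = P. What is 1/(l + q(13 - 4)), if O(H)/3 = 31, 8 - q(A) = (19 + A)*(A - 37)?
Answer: 792/624149 - √3115/624149 ≈ 0.0011795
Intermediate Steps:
q(A) = 8 - (-37 + A)*(19 + A) (q(A) = 8 - (19 + A)*(A - 37) = 8 - (19 + A)*(-37 + A) = 8 - (-37 + A)*(19 + A))
O(H) = 93 (O(H) = 3*31 = 93)
l = √3115 (l = √(93 + 3022) = √3115 ≈ 55.812)
1/(l + q(13 - 4)) = 1/(√3115 + (711 - (13 - 4)² + 18*(13 - 4))) = 1/(√3115 + (711 - 1*9² + 18*9)) = 1/(√3115 + (711 - 1*81 + 162)) = 1/(√3115 + (711 - 81 + 162)) = 1/(√3115 + 792) = 1/(792 + √3115)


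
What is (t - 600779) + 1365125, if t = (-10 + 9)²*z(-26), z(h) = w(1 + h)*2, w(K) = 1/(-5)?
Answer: 3821728/5 ≈ 7.6435e+5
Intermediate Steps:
w(K) = -⅕ (w(K) = 1*(-⅕) = -⅕)
z(h) = -⅖ (z(h) = -⅕*2 = -⅖)
t = -⅖ (t = (-10 + 9)²*(-⅖) = (-1)²*(-⅖) = 1*(-⅖) = -⅖ ≈ -0.40000)
(t - 600779) + 1365125 = (-⅖ - 600779) + 1365125 = -3003897/5 + 1365125 = 3821728/5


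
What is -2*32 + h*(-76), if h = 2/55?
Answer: -3672/55 ≈ -66.764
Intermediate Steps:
h = 2/55 (h = 2*(1/55) = 2/55 ≈ 0.036364)
-2*32 + h*(-76) = -2*32 + (2/55)*(-76) = -64 - 152/55 = -3672/55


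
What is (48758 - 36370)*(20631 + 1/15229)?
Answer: 3892179526000/15229 ≈ 2.5558e+8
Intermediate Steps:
(48758 - 36370)*(20631 + 1/15229) = 12388*(20631 + 1/15229) = 12388*(314189500/15229) = 3892179526000/15229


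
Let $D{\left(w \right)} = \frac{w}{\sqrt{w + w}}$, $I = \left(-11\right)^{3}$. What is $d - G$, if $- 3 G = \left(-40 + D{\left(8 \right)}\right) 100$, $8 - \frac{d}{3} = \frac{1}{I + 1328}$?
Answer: $- \frac{3725}{3} \approx -1241.7$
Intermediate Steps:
$I = -1331$
$d = 25$ ($d = 24 - \frac{3}{-1331 + 1328} = 24 - \frac{3}{-3} = 24 - -1 = 24 + 1 = 25$)
$D{\left(w \right)} = \frac{\sqrt{2} \sqrt{w}}{2}$ ($D{\left(w \right)} = \frac{w}{\sqrt{2 w}} = \frac{w}{\sqrt{2} \sqrt{w}} = w \frac{\sqrt{2}}{2 \sqrt{w}} = \frac{\sqrt{2} \sqrt{w}}{2}$)
$G = \frac{3800}{3}$ ($G = - \frac{\left(-40 + \frac{\sqrt{2} \sqrt{8}}{2}\right) 100}{3} = - \frac{\left(-40 + \frac{\sqrt{2} \cdot 2 \sqrt{2}}{2}\right) 100}{3} = - \frac{\left(-40 + 2\right) 100}{3} = - \frac{\left(-38\right) 100}{3} = \left(- \frac{1}{3}\right) \left(-3800\right) = \frac{3800}{3} \approx 1266.7$)
$d - G = 25 - \frac{3800}{3} = - \frac{3725}{3}$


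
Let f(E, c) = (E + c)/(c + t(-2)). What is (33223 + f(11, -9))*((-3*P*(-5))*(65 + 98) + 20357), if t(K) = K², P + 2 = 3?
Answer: 3787708626/5 ≈ 7.5754e+8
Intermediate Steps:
P = 1 (P = -2 + 3 = 1)
f(E, c) = (E + c)/(4 + c) (f(E, c) = (E + c)/(c + (-2)²) = (E + c)/(c + 4) = (E + c)/(4 + c))
(33223 + f(11, -9))*((-3*P*(-5))*(65 + 98) + 20357) = (33223 + (11 - 9)/(4 - 9))*((-3*1*(-5))*(65 + 98) + 20357) = (33223 + 2/(-5))*(-3*(-5)*163 + 20357) = (33223 - ⅕*2)*(15*163 + 20357) = (33223 - ⅖)*(2445 + 20357) = (166113/5)*22802 = 3787708626/5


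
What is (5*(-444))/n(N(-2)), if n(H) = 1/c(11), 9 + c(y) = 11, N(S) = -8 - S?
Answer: -4440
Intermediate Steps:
c(y) = 2 (c(y) = -9 + 11 = 2)
n(H) = 1/2
(5*(-444))/n(N(-2)) = (5*(-444))/(1/2) = -2220*2 = -4440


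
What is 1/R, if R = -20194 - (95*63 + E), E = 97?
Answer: -1/26276 ≈ -3.8058e-5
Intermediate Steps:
R = -26276 (R = -20194 - (95*63 + 97) = -20194 - (5985 + 97) = -20194 - 1*6082 = -20194 - 6082 = -26276)
1/R = 1/(-26276) = -1/26276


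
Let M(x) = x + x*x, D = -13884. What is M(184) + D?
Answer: 20156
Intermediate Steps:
M(x) = x + x²
M(184) + D = 184*(1 + 184) - 13884 = 184*185 - 13884 = 34040 - 13884 = 20156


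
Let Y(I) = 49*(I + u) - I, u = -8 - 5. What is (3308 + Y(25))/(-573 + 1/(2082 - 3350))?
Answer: -701204/103795 ≈ -6.7557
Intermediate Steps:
u = -13
Y(I) = -637 + 48*I (Y(I) = 49*(I - 13) - I = 49*(-13 + I) - I = (-637 + 49*I) - I = -637 + 48*I)
(3308 + Y(25))/(-573 + 1/(2082 - 3350)) = (3308 + (-637 + 48*25))/(-573 + 1/(2082 - 3350)) = (3308 + (-637 + 1200))/(-573 + 1/(-1268)) = (3308 + 563)/(-573 - 1/1268) = 3871/(-726565/1268) = 3871*(-1268/726565) = -701204/103795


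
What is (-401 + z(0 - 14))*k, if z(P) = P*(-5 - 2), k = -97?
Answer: 29391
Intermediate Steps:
z(P) = -7*P (z(P) = P*(-7) = -7*P)
(-401 + z(0 - 14))*k = (-401 - 7*(0 - 14))*(-97) = (-401 - 7*(-14))*(-97) = (-401 + 98)*(-97) = -303*(-97) = 29391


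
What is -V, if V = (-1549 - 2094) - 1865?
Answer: 5508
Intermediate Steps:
V = -5508 (V = -3643 - 1865 = -5508)
-V = -1*(-5508) = 5508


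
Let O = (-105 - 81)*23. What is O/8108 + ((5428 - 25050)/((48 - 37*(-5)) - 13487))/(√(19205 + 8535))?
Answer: -2139/4054 + 9811*√6935/91916490 ≈ -0.51874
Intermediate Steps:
O = -4278 (O = -186*23 = -4278)
O/8108 + ((5428 - 25050)/((48 - 37*(-5)) - 13487))/(√(19205 + 8535)) = -4278/8108 + ((5428 - 25050)/((48 - 37*(-5)) - 13487))/(√(19205 + 8535)) = -4278*1/8108 + (-19622/((48 + 185) - 13487))/(√27740) = -2139/4054 + (-19622/(233 - 13487))/((2*√6935)) = -2139/4054 + (-19622/(-13254))*(√6935/13870) = -2139/4054 + (-19622*(-1/13254))*(√6935/13870) = -2139/4054 + 9811*(√6935/13870)/6627 = -2139/4054 + 9811*√6935/91916490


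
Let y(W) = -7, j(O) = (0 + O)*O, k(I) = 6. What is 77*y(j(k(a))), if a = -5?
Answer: -539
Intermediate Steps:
j(O) = O**2 (j(O) = O*O = O**2)
77*y(j(k(a))) = 77*(-7) = -539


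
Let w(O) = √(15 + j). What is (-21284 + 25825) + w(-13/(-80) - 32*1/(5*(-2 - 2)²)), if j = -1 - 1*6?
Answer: 4541 + 2*√2 ≈ 4543.8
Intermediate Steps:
j = -7 (j = -1 - 6 = -7)
w(O) = 2*√2 (w(O) = √(15 - 7) = √8 = 2*√2)
(-21284 + 25825) + w(-13/(-80) - 32*1/(5*(-2 - 2)²)) = (-21284 + 25825) + 2*√2 = 4541 + 2*√2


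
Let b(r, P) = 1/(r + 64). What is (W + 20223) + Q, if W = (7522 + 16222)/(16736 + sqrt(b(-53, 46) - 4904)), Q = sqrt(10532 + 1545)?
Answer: 62313145021001/3081084599 + sqrt(12077) - 23744*I*sqrt(593373)/3081084599 ≈ 20334.0 - 0.0059363*I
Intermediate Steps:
b(r, P) = 1/(64 + r)
Q = sqrt(12077) ≈ 109.90
W = 23744/(16736 + I*sqrt(593373)/11) (W = (7522 + 16222)/(16736 + sqrt(1/(64 - 53) - 4904)) = 23744/(16736 + sqrt(1/11 - 4904)) = 23744/(16736 + sqrt(-53943/11)) = 23744/(16736 + I*sqrt(593373)/11) ≈ 1.4187 - 0.0059363*I)
(W + 20223) + Q = ((4371175424/3081084599 - 23744*I*sqrt(593373)/3081084599) + 20223) + sqrt(12077) = (62313145021001/3081084599 - 23744*I*sqrt(593373)/3081084599) + sqrt(12077) = 62313145021001/3081084599 + sqrt(12077) - 23744*I*sqrt(593373)/3081084599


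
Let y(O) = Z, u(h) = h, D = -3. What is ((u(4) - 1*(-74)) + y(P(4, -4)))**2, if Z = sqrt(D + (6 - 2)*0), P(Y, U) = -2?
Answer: (78 + I*sqrt(3))**2 ≈ 6081.0 + 270.2*I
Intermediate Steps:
Z = I*sqrt(3) (Z = sqrt(-3 + (6 - 2)*0) = sqrt(-3 + 4*0) = sqrt(-3 + 0) = sqrt(-3) = I*sqrt(3) ≈ 1.732*I)
y(O) = I*sqrt(3)
((u(4) - 1*(-74)) + y(P(4, -4)))**2 = ((4 - 1*(-74)) + I*sqrt(3))**2 = ((4 + 74) + I*sqrt(3))**2 = (78 + I*sqrt(3))**2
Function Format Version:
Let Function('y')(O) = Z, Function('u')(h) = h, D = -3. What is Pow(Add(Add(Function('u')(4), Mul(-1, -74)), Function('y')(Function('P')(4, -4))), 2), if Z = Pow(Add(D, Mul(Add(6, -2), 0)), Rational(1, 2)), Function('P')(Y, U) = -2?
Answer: Pow(Add(78, Mul(I, Pow(3, Rational(1, 2)))), 2) ≈ Add(6081.0, Mul(270.20, I))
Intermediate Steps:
Z = Mul(I, Pow(3, Rational(1, 2))) (Z = Pow(Add(-3, Mul(Add(6, -2), 0)), Rational(1, 2)) = Pow(Add(-3, Mul(4, 0)), Rational(1, 2)) = Pow(Add(-3, 0), Rational(1, 2)) = Pow(-3, Rational(1, 2)) = Mul(I, Pow(3, Rational(1, 2))) ≈ Mul(1.7320, I))
Function('y')(O) = Mul(I, Pow(3, Rational(1, 2)))
Pow(Add(Add(Function('u')(4), Mul(-1, -74)), Function('y')(Function('P')(4, -4))), 2) = Pow(Add(Add(4, Mul(-1, -74)), Mul(I, Pow(3, Rational(1, 2)))), 2) = Pow(Add(Add(4, 74), Mul(I, Pow(3, Rational(1, 2)))), 2) = Pow(Add(78, Mul(I, Pow(3, Rational(1, 2)))), 2)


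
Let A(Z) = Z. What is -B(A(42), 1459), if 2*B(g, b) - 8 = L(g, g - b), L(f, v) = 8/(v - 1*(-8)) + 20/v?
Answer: -7966454/1996553 ≈ -3.9901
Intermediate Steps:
L(f, v) = 8/(8 + v) + 20/v (L(f, v) = 8/(v + 8) + 20/v = 8/(8 + v) + 20/v)
B(g, b) = 4 + 2*(40 - 7*b + 7*g)/((g - b)*(8 + g - b)) (B(g, b) = 4 + (4*(40 + 7*(g - b))/((g - b)*(8 + (g - b))))/2 = 4 + (4*(40 + (-7*b + 7*g))/((g - b)*(8 + g - b)))/2 = 4 + (4*(40 - 7*b + 7*g)/((g - b)*(8 + g - b)))/2 = 4 + 2*(40 - 7*b + 7*g)/((g - b)*(8 + g - b)))
-B(A(42), 1459) = -2*(-40 - 7*42 + 7*1459 + 2*(1459 - 1*42)*(8 + 42 - 1*1459))/((1459 - 1*42)*(8 + 42 - 1*1459)) = -2*(-40 - 294 + 10213 + 2*(1459 - 42)*(8 + 42 - 1459))/((1459 - 42)*(8 + 42 - 1459)) = -2*(-40 - 294 + 10213 + 2*1417*(-1409))/(1417*(-1409)) = -2*(-1)*(-40 - 294 + 10213 - 3993106)/(1417*1409) = -2*(-1)*(-3983227)/(1417*1409) = -1*7966454/1996553 = -7966454/1996553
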